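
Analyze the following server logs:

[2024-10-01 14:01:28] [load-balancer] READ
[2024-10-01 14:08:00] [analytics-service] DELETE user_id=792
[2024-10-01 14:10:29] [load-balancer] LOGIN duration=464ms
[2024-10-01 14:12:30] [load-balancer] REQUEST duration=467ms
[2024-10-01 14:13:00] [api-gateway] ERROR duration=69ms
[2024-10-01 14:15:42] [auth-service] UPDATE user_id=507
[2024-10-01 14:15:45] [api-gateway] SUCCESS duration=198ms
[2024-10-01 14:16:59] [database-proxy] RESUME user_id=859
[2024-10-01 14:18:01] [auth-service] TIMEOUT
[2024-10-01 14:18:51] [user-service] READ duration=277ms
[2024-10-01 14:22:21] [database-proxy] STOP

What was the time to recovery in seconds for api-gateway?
165

To calculate recovery time:

1. Find ERROR event for api-gateway: 2024-10-01 14:13:00
2. Find next SUCCESS event for api-gateway: 2024-10-01 14:15:45
3. Recovery time: 2024-10-01 14:15:45 - 2024-10-01 14:13:00 = 165 seconds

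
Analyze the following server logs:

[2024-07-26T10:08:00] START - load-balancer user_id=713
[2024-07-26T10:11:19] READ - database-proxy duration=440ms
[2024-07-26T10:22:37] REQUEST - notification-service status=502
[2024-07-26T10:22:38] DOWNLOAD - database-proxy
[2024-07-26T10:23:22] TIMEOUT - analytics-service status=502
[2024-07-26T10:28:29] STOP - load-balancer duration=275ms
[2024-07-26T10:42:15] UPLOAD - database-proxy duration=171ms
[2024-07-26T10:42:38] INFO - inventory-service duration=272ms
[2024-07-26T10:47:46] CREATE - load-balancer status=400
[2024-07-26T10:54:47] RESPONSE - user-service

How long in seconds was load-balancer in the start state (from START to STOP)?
1229

To calculate state duration:

1. Find START event for load-balancer: 2024-07-26T10:08:00
2. Find STOP event for load-balancer: 2024-07-26T10:28:29
3. Calculate duration: 2024-07-26T10:28:29 - 2024-07-26T10:08:00 = 1229 seconds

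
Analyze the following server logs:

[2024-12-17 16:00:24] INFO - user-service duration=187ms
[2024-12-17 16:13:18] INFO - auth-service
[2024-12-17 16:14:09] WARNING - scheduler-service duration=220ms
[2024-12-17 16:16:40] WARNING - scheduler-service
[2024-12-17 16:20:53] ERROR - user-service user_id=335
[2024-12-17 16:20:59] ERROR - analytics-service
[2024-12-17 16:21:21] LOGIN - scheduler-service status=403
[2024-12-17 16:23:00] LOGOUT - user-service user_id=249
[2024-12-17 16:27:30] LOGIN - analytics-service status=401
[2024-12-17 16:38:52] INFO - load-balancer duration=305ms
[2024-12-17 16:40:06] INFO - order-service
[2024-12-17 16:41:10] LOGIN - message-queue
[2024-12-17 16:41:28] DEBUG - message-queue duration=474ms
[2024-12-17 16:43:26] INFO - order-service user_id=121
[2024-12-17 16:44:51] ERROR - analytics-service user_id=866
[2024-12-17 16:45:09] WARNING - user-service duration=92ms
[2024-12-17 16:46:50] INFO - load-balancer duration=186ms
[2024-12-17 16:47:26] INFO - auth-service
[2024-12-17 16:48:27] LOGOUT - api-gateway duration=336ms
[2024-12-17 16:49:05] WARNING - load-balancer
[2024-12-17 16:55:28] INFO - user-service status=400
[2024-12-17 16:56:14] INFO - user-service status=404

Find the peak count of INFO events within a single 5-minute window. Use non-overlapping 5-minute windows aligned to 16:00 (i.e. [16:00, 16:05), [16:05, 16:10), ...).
2

To find the burst window:

1. Divide the log period into non-overlapping 5-minute windows starting at 16:00
2. Count INFO events in each window
3. Find the window with maximum count
4. Maximum events in a window: 2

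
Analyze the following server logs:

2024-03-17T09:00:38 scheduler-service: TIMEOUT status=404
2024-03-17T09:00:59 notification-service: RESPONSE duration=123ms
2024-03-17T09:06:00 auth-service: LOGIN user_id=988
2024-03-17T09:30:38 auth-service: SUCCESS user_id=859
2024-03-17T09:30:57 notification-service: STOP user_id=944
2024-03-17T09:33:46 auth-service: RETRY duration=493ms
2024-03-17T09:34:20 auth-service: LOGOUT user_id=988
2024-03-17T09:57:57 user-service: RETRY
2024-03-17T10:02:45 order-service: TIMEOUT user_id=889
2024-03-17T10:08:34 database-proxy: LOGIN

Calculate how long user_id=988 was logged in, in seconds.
1700

To calculate session duration:

1. Find LOGIN event for user_id=988: 2024-03-17T09:06:00
2. Find LOGOUT event for user_id=988: 2024-03-17T09:34:20
3. Session duration: 2024-03-17T09:34:20 - 2024-03-17T09:06:00 = 1700 seconds (28 minutes)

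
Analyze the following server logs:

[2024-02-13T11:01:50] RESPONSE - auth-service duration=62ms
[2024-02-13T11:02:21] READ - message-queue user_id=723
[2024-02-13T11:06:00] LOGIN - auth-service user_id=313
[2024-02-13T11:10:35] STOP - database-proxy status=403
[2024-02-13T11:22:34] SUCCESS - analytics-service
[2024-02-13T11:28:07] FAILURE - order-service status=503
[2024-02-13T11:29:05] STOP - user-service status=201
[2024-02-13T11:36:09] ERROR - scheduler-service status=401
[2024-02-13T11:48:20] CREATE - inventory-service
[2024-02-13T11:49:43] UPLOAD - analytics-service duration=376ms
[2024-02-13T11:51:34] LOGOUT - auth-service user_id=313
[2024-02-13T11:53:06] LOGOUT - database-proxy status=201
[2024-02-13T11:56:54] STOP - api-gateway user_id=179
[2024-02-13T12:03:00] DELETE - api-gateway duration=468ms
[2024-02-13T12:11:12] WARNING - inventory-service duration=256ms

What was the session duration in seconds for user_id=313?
2734

To calculate session duration:

1. Find LOGIN event for user_id=313: 2024-02-13T11:06:00
2. Find LOGOUT event for user_id=313: 2024-02-13T11:51:34
3. Session duration: 2024-02-13T11:51:34 - 2024-02-13T11:06:00 = 2734 seconds (45 minutes)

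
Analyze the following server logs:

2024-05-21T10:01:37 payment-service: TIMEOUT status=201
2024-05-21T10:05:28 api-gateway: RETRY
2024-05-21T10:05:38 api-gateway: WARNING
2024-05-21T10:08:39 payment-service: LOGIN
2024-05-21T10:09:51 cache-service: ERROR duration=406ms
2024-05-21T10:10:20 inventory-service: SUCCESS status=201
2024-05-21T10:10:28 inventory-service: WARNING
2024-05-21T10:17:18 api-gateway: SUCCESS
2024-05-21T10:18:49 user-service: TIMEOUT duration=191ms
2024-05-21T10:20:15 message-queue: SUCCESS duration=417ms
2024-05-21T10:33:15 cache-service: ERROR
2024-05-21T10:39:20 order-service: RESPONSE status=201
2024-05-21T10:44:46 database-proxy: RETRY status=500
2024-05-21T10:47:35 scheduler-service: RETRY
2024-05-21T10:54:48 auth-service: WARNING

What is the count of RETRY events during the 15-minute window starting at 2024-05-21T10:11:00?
0

To count events in the time window:

1. Window boundaries: 2024-05-21T10:11:00 to 2024-05-21T10:26:00
2. Filter for RETRY events within this window
3. Count matching events: 0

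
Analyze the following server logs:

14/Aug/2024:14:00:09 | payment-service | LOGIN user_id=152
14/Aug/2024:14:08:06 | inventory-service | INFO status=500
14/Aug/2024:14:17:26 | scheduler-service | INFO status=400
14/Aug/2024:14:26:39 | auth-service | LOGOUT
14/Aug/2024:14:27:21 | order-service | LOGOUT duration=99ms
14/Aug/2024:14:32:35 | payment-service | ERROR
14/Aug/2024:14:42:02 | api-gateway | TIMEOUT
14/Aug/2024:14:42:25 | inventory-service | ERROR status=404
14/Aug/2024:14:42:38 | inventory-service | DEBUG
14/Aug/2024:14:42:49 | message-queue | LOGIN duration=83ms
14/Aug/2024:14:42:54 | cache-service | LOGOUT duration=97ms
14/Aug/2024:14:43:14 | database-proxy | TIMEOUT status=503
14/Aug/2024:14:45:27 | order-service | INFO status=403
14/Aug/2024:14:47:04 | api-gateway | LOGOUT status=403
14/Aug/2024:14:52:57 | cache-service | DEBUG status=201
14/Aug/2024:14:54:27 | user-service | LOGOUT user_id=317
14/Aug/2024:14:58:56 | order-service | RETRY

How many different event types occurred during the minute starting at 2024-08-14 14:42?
5

To count unique event types:

1. Filter events in the minute starting at 2024-08-14 14:42
2. Extract event types from matching entries
3. Count unique types: 5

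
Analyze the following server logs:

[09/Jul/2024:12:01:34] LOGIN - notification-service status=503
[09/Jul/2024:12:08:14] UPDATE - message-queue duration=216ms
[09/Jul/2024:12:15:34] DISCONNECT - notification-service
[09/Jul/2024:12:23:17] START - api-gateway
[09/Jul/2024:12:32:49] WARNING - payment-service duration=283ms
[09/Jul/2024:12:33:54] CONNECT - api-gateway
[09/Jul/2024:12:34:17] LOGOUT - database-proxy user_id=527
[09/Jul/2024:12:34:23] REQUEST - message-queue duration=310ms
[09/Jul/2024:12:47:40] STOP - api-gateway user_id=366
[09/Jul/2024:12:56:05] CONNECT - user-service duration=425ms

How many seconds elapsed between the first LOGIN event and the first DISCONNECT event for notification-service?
840

To find the time between events:

1. Locate the first LOGIN event for notification-service: 09/Jul/2024:12:01:34
2. Locate the first DISCONNECT event for notification-service: 09/Jul/2024:12:15:34
3. Calculate the difference: 09/Jul/2024:12:15:34 - 09/Jul/2024:12:01:34 = 840 seconds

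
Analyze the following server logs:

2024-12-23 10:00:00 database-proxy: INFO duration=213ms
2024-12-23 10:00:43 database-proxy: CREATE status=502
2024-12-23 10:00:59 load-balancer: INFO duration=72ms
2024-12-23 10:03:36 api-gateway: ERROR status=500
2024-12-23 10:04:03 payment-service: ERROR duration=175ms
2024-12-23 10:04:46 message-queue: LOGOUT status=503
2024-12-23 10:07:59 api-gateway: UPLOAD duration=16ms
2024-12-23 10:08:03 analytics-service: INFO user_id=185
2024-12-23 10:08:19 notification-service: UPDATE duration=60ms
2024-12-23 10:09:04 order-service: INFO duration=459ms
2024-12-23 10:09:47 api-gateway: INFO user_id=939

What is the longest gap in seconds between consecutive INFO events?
424

To find the longest gap:

1. Extract all INFO events in chronological order
2. Calculate time differences between consecutive events
3. Find the maximum difference
4. Longest gap: 424 seconds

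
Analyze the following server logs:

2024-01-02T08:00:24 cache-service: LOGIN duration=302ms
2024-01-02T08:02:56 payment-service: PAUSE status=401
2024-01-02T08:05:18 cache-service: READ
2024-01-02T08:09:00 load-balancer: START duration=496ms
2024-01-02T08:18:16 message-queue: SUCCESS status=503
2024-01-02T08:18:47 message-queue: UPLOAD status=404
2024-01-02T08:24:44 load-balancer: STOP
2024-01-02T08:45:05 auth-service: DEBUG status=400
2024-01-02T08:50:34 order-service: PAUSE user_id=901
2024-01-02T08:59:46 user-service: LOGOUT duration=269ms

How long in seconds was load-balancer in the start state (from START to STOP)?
944

To calculate state duration:

1. Find START event for load-balancer: 2024-01-02T08:09:00
2. Find STOP event for load-balancer: 2024-01-02T08:24:44
3. Calculate duration: 2024-01-02T08:24:44 - 2024-01-02T08:09:00 = 944 seconds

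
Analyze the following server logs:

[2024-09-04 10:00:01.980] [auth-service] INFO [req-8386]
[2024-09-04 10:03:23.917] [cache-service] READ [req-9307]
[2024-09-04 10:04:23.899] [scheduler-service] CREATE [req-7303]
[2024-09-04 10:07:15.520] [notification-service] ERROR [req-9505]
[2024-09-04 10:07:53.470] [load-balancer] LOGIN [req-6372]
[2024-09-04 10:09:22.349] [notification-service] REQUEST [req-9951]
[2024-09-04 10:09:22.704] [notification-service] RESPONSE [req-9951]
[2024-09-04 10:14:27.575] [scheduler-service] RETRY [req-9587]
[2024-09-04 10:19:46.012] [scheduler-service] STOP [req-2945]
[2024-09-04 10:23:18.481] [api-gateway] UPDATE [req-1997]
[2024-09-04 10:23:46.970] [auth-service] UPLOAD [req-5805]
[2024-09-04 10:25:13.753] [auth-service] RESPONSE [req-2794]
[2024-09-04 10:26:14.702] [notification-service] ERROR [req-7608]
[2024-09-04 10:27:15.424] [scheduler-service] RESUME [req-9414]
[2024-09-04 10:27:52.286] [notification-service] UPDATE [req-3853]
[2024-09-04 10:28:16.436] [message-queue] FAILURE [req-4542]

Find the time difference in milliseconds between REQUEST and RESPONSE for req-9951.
355

To calculate latency:

1. Find REQUEST with id req-9951: 2024-09-04 10:09:22.349
2. Find RESPONSE with id req-9951: 2024-09-04 10:09:22.704
3. Latency: 2024-09-04 10:09:22.704 - 2024-09-04 10:09:22.349 = 355ms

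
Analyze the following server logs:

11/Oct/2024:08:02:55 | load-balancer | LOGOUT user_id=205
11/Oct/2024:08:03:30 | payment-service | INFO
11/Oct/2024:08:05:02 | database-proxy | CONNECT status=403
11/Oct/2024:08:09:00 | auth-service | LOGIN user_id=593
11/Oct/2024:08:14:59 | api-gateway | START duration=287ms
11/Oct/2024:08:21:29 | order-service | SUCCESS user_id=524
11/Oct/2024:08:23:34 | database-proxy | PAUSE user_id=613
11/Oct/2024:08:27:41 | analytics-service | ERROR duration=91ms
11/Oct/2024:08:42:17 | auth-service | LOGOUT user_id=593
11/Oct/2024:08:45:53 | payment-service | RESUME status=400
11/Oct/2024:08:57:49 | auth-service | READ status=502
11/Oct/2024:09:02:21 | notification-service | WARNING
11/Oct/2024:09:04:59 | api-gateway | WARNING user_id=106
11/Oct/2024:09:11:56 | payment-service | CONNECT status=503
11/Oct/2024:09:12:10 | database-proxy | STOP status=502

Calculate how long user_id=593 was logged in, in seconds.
1997

To calculate session duration:

1. Find LOGIN event for user_id=593: 11/Oct/2024:08:09:00
2. Find LOGOUT event for user_id=593: 11/Oct/2024:08:42:17
3. Session duration: 11/Oct/2024:08:42:17 - 11/Oct/2024:08:09:00 = 1997 seconds (33 minutes)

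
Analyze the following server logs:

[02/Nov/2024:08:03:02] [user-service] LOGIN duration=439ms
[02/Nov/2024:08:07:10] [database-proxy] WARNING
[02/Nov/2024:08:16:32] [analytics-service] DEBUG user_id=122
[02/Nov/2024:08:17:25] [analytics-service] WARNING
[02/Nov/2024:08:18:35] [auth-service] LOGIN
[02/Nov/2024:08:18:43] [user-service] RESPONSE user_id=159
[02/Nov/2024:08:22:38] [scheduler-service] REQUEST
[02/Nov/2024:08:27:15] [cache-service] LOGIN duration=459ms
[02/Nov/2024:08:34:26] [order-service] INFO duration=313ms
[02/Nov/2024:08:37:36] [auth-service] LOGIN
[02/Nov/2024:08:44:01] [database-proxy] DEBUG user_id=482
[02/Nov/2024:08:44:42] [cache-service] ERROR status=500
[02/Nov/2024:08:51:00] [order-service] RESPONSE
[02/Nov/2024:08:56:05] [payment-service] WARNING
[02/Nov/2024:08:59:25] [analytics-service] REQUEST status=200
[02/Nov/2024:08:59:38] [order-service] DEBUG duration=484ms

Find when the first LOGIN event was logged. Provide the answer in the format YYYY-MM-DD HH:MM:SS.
2024-11-02 08:03:02

To find the first event:

1. Filter for all LOGIN events
2. Sort by timestamp
3. Select the first one
4. Timestamp: 2024-11-02 08:03:02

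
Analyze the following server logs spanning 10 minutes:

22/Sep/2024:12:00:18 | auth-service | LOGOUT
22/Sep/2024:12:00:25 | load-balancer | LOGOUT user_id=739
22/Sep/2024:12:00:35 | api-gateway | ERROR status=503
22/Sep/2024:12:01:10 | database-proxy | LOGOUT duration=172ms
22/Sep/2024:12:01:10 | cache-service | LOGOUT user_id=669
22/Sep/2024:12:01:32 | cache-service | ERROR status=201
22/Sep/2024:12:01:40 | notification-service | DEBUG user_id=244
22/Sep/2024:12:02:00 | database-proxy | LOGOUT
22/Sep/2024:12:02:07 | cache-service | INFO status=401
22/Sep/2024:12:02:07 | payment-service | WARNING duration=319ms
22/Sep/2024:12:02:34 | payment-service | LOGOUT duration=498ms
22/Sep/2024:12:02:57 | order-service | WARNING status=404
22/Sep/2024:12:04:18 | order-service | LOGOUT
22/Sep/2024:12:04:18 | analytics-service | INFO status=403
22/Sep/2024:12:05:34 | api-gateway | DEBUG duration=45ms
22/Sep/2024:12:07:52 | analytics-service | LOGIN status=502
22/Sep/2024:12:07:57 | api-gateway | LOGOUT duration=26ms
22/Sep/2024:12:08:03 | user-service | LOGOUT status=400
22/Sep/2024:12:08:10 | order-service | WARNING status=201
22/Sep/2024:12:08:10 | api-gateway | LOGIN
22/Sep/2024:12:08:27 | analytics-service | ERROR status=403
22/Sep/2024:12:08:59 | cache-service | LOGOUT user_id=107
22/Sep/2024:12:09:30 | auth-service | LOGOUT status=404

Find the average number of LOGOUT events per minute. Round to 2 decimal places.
1.1

To calculate the rate:

1. Count total LOGOUT events: 11
2. Total time period: 10 minutes
3. Rate = 11 / 10 = 1.1 events per minute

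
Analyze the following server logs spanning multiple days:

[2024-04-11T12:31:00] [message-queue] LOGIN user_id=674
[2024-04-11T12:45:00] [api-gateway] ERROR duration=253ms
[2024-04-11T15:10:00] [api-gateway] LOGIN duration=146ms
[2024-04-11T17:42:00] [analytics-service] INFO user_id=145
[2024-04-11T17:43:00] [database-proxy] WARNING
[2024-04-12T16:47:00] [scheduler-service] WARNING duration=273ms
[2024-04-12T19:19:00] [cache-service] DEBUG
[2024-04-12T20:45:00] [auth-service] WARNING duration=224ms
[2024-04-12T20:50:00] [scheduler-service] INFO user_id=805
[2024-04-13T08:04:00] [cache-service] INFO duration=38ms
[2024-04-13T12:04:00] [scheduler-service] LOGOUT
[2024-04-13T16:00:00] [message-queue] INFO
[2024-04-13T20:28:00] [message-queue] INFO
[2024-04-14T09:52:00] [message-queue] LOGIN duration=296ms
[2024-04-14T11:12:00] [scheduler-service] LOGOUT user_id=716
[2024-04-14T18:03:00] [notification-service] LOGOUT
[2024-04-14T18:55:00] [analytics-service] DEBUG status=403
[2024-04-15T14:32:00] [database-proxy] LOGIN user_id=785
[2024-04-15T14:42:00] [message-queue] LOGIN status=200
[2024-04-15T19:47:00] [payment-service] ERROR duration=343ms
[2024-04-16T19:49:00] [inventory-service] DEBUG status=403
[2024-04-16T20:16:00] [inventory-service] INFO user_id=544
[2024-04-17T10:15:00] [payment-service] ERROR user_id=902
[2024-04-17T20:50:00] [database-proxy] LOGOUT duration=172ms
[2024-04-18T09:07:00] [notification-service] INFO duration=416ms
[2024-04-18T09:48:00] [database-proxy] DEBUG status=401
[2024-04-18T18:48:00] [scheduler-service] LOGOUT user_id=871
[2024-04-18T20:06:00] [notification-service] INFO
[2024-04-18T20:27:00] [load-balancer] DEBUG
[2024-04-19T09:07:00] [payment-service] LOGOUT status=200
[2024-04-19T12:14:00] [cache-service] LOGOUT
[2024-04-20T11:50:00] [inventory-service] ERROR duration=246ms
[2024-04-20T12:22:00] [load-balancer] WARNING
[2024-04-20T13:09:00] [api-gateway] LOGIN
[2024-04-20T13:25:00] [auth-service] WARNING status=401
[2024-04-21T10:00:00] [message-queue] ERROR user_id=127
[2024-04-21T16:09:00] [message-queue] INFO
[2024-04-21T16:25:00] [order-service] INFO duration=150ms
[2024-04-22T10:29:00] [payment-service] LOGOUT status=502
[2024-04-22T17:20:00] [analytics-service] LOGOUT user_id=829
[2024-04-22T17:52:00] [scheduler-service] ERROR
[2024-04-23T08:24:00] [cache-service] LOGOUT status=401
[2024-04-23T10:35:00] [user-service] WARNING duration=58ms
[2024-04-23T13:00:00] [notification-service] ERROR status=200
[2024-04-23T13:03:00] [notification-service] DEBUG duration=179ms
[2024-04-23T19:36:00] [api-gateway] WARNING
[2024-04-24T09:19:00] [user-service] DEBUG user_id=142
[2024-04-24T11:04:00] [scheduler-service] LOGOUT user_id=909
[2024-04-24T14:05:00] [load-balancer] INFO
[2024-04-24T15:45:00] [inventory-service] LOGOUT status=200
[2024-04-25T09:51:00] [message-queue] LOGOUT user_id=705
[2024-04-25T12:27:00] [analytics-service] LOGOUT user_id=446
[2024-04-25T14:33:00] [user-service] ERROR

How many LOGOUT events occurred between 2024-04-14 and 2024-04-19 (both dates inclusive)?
6

To filter by date range:

1. Date range: 2024-04-14 through 2024-04-19, both dates inclusive
2. Filter for LOGOUT events whose date falls in this range
3. Count matching events: 6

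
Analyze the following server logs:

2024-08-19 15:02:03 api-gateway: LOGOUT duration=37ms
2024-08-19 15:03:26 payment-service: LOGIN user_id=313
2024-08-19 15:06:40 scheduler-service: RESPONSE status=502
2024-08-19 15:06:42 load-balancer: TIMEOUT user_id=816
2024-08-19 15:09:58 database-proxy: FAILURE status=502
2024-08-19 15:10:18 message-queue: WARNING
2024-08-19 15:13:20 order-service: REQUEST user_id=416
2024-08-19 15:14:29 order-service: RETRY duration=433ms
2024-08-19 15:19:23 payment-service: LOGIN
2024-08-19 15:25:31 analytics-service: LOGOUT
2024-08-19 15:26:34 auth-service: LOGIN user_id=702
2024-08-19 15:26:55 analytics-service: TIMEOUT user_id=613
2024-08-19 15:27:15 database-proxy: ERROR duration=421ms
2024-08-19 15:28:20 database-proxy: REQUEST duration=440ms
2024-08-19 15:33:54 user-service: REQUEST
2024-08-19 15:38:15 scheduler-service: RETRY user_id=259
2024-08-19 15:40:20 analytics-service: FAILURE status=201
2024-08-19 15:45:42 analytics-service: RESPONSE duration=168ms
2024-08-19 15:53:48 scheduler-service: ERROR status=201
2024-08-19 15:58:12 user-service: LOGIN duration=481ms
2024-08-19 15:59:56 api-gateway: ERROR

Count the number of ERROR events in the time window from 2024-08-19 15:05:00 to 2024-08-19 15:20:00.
0

To count events in the time window:

1. Window boundaries: 2024-08-19 15:05:00 to 2024-08-19 15:20:00
2. Filter for ERROR events within this window
3. Count matching events: 0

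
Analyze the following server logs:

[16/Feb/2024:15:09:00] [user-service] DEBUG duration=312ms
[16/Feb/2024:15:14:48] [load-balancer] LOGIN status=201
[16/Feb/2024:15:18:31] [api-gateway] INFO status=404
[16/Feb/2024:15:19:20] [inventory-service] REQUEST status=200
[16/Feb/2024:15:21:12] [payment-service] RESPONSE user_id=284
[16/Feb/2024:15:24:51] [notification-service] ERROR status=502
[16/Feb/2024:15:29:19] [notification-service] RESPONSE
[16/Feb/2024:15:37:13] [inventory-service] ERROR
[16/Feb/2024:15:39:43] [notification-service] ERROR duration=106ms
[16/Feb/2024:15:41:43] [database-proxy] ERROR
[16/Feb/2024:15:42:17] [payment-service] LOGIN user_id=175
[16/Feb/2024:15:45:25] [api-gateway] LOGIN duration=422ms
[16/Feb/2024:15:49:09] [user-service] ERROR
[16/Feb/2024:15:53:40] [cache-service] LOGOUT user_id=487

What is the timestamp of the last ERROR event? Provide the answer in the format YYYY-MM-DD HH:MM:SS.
2024-02-16 15:49:09

To find the last event:

1. Filter for all ERROR events
2. Sort by timestamp
3. Select the last one
4. Timestamp: 2024-02-16 15:49:09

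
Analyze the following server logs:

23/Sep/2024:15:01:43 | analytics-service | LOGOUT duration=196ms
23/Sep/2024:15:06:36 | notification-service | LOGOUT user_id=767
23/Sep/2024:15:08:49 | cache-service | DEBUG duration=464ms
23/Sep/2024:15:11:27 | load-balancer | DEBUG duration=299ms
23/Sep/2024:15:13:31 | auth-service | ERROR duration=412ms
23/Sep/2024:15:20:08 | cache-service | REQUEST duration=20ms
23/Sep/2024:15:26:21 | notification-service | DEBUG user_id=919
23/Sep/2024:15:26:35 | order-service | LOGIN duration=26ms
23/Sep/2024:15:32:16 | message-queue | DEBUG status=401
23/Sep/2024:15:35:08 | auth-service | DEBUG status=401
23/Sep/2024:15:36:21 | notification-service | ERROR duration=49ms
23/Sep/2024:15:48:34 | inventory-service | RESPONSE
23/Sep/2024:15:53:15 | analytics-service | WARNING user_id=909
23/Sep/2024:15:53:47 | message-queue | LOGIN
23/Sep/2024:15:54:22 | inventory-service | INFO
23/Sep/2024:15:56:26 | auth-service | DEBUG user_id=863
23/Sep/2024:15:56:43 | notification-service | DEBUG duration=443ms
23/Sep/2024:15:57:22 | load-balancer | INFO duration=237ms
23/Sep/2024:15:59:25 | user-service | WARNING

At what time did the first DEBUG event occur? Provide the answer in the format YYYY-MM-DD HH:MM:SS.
2024-09-23 15:08:49

To find the first event:

1. Filter for all DEBUG events
2. Sort by timestamp
3. Select the first one
4. Timestamp: 2024-09-23 15:08:49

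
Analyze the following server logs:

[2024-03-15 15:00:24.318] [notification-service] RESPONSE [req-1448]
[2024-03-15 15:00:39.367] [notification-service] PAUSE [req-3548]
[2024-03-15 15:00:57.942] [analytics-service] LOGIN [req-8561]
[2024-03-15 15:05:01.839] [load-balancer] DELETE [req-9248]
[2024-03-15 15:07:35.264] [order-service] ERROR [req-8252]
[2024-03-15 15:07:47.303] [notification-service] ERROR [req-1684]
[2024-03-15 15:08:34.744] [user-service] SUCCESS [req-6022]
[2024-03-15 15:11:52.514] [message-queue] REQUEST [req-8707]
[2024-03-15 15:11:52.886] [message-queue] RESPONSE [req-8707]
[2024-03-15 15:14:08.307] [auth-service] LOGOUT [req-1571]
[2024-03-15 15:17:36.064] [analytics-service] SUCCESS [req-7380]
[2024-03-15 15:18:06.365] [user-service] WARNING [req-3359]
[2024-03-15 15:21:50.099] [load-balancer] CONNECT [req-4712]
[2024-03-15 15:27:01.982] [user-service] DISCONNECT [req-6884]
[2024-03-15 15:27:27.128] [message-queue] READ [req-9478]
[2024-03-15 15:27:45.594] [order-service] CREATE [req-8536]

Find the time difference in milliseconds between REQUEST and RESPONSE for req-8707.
372

To calculate latency:

1. Find REQUEST with id req-8707: 2024-03-15 15:11:52.514
2. Find RESPONSE with id req-8707: 2024-03-15 15:11:52.886
3. Latency: 2024-03-15 15:11:52.886 - 2024-03-15 15:11:52.514 = 372ms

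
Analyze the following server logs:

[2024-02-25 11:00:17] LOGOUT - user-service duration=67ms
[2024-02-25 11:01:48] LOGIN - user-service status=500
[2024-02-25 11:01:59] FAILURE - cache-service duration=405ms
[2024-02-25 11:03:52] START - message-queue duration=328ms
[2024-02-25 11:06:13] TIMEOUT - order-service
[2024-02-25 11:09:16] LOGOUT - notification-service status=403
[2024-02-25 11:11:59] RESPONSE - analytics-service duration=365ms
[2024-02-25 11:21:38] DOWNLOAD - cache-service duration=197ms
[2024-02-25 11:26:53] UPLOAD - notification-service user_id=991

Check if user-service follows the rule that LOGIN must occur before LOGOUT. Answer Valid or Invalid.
Invalid

To validate ordering:

1. Required order: LOGIN → LOGOUT
2. Rule: LOGIN must occur before LOGOUT
3. Check actual order of events for user-service
4. Result: Invalid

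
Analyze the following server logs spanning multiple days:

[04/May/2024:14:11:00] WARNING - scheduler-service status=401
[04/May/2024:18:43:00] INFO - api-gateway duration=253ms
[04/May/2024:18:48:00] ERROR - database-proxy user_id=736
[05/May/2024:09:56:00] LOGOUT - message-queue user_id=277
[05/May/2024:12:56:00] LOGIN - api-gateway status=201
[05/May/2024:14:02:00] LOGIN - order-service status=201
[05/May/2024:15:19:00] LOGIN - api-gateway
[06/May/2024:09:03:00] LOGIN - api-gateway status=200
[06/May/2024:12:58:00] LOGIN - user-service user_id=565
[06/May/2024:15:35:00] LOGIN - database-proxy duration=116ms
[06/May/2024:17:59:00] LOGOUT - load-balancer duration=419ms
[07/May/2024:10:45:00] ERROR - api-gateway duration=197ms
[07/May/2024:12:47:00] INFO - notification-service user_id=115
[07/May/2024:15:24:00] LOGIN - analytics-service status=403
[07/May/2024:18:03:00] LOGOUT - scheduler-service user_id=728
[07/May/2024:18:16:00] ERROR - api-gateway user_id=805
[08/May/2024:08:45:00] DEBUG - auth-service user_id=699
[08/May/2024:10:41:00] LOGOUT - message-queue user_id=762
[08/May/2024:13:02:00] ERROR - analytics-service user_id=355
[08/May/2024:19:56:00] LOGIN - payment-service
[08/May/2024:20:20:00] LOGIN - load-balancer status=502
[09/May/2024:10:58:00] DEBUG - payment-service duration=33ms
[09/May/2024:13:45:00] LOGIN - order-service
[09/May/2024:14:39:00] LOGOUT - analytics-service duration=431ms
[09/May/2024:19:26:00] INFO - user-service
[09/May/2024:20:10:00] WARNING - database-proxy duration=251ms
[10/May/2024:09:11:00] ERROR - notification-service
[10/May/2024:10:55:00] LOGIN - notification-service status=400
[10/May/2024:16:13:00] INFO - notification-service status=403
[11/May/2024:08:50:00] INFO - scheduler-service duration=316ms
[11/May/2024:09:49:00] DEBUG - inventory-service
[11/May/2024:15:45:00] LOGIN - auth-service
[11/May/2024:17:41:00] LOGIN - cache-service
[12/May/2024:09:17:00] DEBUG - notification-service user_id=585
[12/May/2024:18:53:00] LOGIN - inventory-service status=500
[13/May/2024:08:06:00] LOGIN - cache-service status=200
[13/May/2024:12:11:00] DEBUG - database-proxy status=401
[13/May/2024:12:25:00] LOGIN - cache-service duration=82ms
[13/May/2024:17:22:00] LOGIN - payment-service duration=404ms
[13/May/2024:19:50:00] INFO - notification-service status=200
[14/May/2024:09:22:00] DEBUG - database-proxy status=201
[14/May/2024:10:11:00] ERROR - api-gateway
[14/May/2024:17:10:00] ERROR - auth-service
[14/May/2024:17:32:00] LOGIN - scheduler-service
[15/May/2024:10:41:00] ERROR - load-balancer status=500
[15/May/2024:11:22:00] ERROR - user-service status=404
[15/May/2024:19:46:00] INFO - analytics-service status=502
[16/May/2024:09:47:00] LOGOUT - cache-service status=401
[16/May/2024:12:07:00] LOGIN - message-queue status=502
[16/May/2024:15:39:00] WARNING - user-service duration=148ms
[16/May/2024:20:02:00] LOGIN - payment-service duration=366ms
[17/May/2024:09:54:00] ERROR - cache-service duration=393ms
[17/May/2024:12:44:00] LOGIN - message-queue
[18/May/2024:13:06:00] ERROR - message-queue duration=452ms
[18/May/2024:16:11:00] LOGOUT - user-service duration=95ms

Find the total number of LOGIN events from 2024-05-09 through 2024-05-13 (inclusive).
8

To filter by date range:

1. Date range: 2024-05-09 through 2024-05-13, both dates inclusive
2. Filter for LOGIN events whose date falls in this range
3. Count matching events: 8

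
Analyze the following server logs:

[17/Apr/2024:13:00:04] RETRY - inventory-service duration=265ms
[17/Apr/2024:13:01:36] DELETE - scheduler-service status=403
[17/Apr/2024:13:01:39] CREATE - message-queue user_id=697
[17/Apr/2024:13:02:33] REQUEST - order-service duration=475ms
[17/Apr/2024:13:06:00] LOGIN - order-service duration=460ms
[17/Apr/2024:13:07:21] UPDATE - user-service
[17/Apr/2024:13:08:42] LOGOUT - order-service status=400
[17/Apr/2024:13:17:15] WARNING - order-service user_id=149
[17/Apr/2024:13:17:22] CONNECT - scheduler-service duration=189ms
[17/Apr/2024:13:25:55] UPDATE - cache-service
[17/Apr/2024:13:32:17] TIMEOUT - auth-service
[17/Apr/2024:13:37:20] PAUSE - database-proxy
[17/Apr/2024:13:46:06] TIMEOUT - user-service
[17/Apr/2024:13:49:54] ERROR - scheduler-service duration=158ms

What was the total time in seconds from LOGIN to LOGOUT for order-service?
162

To calculate state duration:

1. Find LOGIN event for order-service: 17/Apr/2024:13:06:00
2. Find LOGOUT event for order-service: 17/Apr/2024:13:08:42
3. Calculate duration: 17/Apr/2024:13:08:42 - 17/Apr/2024:13:06:00 = 162 seconds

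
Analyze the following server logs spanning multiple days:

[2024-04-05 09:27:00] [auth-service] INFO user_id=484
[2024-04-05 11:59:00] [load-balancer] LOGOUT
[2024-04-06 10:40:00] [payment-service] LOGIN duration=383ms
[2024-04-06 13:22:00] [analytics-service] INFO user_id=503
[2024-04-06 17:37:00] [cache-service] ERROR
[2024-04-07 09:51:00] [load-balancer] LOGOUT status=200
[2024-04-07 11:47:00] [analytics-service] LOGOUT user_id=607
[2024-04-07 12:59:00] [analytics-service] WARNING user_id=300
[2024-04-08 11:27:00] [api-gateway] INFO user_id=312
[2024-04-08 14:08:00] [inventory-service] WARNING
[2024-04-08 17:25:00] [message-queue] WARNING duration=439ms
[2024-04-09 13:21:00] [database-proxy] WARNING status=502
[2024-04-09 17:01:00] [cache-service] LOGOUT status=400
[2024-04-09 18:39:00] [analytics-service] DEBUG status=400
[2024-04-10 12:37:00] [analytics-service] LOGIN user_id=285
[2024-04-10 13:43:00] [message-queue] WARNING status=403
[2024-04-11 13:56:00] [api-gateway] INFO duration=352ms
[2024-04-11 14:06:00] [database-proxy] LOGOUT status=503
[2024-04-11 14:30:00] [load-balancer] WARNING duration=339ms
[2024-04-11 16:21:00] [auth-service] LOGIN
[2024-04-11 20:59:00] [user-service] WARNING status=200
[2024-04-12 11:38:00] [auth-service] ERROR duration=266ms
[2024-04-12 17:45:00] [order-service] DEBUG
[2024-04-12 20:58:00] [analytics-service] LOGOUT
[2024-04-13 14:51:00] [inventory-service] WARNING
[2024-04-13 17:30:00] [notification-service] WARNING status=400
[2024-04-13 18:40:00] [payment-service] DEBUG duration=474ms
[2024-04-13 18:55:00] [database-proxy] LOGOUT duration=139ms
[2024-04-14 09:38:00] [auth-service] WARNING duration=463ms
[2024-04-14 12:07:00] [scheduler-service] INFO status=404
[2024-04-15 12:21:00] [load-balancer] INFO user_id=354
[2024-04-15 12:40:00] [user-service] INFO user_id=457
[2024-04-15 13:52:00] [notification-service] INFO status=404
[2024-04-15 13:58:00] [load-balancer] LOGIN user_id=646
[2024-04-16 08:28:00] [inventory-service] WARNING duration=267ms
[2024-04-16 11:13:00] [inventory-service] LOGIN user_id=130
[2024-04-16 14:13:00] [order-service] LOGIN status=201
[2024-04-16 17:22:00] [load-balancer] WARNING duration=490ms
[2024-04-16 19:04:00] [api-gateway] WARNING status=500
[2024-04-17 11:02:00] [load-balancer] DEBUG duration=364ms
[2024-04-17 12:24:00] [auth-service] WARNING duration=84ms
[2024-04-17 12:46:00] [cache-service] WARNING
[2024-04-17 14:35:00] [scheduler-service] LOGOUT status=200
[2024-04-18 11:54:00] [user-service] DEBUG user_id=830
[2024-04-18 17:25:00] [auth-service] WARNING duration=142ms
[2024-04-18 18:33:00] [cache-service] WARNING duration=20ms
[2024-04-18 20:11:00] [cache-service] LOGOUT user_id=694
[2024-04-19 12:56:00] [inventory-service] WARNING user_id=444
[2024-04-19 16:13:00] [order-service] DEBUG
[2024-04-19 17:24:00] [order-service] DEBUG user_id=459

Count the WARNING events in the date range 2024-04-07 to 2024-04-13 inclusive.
9

To filter by date range:

1. Date range: 2024-04-07 through 2024-04-13, both dates inclusive
2. Filter for WARNING events whose date falls in this range
3. Count matching events: 9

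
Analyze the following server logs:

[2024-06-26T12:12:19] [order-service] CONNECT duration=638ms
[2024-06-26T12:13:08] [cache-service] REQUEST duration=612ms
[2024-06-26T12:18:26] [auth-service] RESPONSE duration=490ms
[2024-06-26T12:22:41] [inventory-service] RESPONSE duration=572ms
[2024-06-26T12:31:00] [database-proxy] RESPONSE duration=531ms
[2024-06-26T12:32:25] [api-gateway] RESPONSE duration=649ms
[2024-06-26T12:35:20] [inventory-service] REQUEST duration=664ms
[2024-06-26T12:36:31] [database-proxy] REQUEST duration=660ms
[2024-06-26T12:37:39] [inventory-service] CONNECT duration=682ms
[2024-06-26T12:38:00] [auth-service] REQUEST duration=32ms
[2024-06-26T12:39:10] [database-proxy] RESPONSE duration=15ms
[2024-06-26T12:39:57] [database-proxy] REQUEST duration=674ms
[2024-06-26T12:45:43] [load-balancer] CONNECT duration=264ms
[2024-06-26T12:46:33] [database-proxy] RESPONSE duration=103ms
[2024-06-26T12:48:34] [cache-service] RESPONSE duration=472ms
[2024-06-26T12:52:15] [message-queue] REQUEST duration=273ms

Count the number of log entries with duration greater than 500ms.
9

To count timeouts:

1. Threshold: 500ms
2. Extract duration from each log entry
3. Count entries where duration > 500
4. Timeout count: 9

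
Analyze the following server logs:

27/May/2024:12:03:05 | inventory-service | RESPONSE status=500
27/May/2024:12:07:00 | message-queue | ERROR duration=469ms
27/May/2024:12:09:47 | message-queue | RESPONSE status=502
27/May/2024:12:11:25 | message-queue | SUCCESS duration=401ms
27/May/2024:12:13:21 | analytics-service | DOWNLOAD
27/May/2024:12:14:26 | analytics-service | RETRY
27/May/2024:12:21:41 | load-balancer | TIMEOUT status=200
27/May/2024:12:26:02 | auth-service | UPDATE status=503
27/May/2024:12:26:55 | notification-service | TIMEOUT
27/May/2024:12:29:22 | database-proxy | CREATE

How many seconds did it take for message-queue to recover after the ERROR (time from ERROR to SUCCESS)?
265

To calculate recovery time:

1. Find ERROR event for message-queue: 27/May/2024:12:07:00
2. Find next SUCCESS event for message-queue: 27/May/2024:12:11:25
3. Recovery time: 27/May/2024:12:11:25 - 27/May/2024:12:07:00 = 265 seconds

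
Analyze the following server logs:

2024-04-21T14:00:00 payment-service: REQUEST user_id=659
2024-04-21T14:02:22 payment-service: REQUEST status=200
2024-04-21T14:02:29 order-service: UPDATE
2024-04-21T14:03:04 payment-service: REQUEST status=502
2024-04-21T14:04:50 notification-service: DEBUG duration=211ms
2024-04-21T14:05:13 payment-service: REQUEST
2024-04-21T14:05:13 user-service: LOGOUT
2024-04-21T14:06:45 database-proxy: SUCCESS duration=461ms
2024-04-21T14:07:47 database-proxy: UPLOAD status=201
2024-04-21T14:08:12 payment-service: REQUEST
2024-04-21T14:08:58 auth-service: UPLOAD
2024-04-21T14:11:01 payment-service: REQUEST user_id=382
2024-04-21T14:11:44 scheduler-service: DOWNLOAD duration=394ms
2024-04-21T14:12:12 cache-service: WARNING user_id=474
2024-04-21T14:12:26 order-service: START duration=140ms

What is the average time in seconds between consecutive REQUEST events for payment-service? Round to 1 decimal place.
132.2

To calculate average interval:

1. Find all REQUEST events for payment-service in order
2. Calculate time gaps between consecutive events
3. Compute mean of gaps: 661 / 5 = 132.2 seconds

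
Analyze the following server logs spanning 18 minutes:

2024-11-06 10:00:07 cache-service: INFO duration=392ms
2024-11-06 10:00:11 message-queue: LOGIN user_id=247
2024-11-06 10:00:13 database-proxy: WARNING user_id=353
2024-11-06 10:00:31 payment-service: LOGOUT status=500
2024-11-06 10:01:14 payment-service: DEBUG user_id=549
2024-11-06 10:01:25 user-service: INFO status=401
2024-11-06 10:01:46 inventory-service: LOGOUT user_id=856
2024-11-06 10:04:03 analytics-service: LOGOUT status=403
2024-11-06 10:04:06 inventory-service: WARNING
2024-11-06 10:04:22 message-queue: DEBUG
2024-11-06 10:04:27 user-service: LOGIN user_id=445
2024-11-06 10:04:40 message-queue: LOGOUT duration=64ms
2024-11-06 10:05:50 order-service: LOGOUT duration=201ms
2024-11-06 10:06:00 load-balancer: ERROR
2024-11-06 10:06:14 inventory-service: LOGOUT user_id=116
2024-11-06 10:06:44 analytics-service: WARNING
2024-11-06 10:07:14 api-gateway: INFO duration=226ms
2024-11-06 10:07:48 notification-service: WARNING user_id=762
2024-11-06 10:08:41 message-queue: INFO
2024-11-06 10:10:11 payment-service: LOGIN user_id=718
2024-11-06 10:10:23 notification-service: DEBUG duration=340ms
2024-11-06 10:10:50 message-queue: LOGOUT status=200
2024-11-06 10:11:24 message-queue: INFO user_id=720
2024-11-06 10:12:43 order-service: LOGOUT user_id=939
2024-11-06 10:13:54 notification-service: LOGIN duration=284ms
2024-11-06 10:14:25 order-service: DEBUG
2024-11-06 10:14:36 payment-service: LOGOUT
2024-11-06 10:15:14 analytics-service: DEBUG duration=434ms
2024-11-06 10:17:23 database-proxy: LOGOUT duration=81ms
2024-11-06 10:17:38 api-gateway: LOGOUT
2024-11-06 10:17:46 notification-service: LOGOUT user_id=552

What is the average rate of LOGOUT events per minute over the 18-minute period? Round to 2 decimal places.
0.67

To calculate the rate:

1. Count total LOGOUT events: 12
2. Total time period: 18 minutes
3. Rate = 12 / 18 = 0.67 events per minute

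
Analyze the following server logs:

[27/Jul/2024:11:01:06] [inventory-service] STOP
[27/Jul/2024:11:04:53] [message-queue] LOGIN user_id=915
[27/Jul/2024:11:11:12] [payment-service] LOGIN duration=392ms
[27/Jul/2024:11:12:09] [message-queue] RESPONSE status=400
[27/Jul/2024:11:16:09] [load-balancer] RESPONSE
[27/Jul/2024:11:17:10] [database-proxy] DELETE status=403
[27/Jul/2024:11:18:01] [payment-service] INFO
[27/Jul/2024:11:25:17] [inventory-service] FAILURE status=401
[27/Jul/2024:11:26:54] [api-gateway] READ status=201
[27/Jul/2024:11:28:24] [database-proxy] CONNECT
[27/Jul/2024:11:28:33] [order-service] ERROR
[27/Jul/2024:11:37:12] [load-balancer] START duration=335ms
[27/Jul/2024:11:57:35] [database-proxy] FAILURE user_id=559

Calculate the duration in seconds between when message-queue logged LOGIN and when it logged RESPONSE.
436

To find the time between events:

1. Locate the first LOGIN event for message-queue: 27/Jul/2024:11:04:53
2. Locate the first RESPONSE event for message-queue: 27/Jul/2024:11:12:09
3. Calculate the difference: 27/Jul/2024:11:12:09 - 27/Jul/2024:11:04:53 = 436 seconds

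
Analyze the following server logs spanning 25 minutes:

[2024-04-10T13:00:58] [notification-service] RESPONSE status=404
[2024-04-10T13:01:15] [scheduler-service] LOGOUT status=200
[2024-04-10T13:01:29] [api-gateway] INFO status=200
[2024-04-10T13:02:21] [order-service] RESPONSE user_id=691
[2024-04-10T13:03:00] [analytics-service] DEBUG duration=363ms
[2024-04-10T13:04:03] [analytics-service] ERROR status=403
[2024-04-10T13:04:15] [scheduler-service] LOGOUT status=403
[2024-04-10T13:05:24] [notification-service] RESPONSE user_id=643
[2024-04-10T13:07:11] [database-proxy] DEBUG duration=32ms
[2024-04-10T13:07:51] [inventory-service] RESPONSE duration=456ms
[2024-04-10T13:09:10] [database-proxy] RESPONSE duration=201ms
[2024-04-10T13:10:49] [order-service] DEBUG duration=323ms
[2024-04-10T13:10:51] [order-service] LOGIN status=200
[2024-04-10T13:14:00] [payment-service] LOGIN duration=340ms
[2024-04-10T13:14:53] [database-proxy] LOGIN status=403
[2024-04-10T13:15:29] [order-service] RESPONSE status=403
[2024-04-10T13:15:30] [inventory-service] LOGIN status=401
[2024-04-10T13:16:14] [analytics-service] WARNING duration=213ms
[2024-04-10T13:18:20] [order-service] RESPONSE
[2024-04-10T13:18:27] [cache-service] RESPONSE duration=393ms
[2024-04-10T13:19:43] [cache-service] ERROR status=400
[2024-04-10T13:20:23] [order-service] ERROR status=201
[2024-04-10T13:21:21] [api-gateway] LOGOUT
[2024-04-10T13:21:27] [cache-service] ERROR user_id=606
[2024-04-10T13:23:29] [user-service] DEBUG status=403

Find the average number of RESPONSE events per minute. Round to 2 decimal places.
0.32

To calculate the rate:

1. Count total RESPONSE events: 8
2. Total time period: 25 minutes
3. Rate = 8 / 25 = 0.32 events per minute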